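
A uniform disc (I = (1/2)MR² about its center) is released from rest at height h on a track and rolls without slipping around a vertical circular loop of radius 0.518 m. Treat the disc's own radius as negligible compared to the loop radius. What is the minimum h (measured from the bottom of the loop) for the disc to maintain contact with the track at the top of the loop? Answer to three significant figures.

Here I = (1/2)MR², so the shape factor k = I/(MR²) = 0.5.
At the top, contact is just lost when gravity alone supplies the centripetal force: Mg = Mv_top²/r, i.e. v_top² = gr.
With ω = v/R, the kinetic energy at speed v is ½(1+k)Mv² = (3/4)Mv².
Energy conservation from release (height h) to the top (height 2r): Mgh = Mg(2r) + (3/4)M·gr.
Thus h_min = 2r + (1+k)r/2 = r(2 + 1.5/2) = 0.518 × 2.75 ≈ 1.42 m.

h_min ≈ 1.42 m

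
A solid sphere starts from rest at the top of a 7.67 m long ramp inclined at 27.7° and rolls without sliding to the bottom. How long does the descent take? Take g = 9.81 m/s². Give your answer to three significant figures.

With I = (2/5)MR², the ratio k = I/(MR²) is 0.4.
Newton's second law down the slope: Mg sinθ − f = Ma. The torque equation fR = Iα (with α = a/R) gives f = kMa.
Hence a = g sinθ/(1+k) = 9.81×sin27.7°/1.4 = 3.257 m/s².
Starting from rest, L = ½at², so t = √(2L/a) = √(2×7.67/3.257) ≈ 2.17 s.

t ≈ 2.17 s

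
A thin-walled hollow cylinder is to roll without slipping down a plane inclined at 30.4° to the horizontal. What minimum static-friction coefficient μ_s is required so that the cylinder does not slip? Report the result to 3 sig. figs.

For this body I = MR², i.e. k = I/(MR²) = 1.
Newton's second law down the slope: Mg sinθ − f = Ma. The torque equation fR = Iα (with α = a/R) gives f = kMa.
These give a = g sinθ/(1+k) and the required friction f = kMg sinθ/(1+k).
The normal force is N = Mg cosθ, so μ_min = f/N = k tanθ/(1+k).
μ_min = 1 × tan30.4° / 2 ≈ 0.293.

μ_min ≈ 0.293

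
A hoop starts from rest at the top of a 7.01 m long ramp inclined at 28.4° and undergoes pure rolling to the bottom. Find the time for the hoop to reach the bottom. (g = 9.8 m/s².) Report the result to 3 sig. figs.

t ≈ 2.45 s

For this body I = MR², i.e. k = I/(MR²) = 1.
Translational: Mg sinθ − f = Ma. Rotational about the CM: fR = Iα = kMRa, so f = kMa.
Hence a = g sinθ/(1+k) = 9.8×sin28.4°/2 = 2.331 m/s².
With constant a from rest, t = √(2L/a) = √(2·7.01/2.331) ≈ 2.45 s.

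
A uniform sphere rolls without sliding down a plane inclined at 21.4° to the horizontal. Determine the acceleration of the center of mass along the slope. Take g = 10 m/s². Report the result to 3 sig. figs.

a ≈ 2.61 m/s²

The moment of inertia is (2/5)MR², giving k ≡ I/(MR²) = 0.4.
Newton's second law down the slope: Mg sinθ − f = Ma. The torque equation fR = Iα (with α = a/R) gives f = kMa.
Eliminating f: Mg sinθ = (1+k)Ma, so a = g sinθ/(1+k) = 10 × sin21.4° / 1.4 ≈ 2.61 m/s².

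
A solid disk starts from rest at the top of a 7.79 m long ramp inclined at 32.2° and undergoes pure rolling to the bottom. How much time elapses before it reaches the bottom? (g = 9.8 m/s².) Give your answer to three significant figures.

t ≈ 2.12 s

The moment of inertia is (1/2)MR², giving k ≡ I/(MR²) = 0.5.
Translational: Mg sinθ − f = Ma. Rotational about the CM: fR = Iα = kMRa, so f = kMa.
Hence a = g sinθ/(1+k) = 9.8×sin32.2°/1.5 = 3.481 m/s².
Starting from rest, L = ½at², so t = √(2L/a) = √(2×7.79/3.481) ≈ 2.12 s.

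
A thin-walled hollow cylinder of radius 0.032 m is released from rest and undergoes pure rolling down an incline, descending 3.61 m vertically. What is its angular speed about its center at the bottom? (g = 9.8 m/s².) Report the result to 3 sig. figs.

ω ≈ 186 rad/s

With I = MR², the ratio k = I/(MR²) is 1.
Since it rolls without slipping, ω = v/R and KE = ½Mv² + ½Iω² = ½(1+k)Mv² = Mv².
Energy conservation Mgh = ½(1+k)Mv² gives v = √(2gh/(1+k)) = √(2 × 9.8 × 3.61 / 2) = 5.948 m/s.
The angular speed follows from ω = v/R = 5.948/0.032 ≈ 186 rad/s.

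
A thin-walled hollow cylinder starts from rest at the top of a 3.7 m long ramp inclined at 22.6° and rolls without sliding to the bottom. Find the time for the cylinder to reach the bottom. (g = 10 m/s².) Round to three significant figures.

The moment of inertia is MR², giving k ≡ I/(MR²) = 1.
Translational: Mg sinθ − f = Ma. Rotational about the CM: fR = Iα = kMRa, so f = kMa.
Hence a = g sinθ/(1+k) = 10×sin22.6°/2 = 1.921 m/s².
With constant a from rest, t = √(2L/a) = √(2·3.7/1.921) ≈ 1.96 s.

t ≈ 1.96 s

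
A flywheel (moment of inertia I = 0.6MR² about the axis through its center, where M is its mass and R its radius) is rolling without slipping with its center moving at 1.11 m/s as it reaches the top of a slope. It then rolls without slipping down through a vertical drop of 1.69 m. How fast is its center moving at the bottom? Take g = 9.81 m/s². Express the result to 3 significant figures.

Here I = 0.6MR², so the shape factor k = I/(MR²) = 0.6.
Pure rolling means v = ωR; then KE = ½Mv² + ½I(v/R)² = ½(1+k)Mv² = (4/5)Mv².
Conserving energy between top and bottom: (4/5)Mv² = (4/5)Mv₀² + Mgh, hence v² = v₀² + 2gh/(1+k).
v = √(1.11² + 2×9.81×1.69/1.6) = √21.96 ≈ 4.69 m/s.

v ≈ 4.69 m/s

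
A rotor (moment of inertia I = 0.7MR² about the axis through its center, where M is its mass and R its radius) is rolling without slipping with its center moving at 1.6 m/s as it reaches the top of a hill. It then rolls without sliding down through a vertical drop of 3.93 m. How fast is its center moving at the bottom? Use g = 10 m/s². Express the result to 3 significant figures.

With I = 0.7MR², the ratio k = I/(MR²) is 0.7.
Rolling without slipping gives ω = v/R, so the total kinetic energy is ½Mv² + ½Iω² = ½(1+k)Mv² = (17/20)Mv².
Energy conservation: (17/20)Mv₀² + Mgh = (17/20)Mv², so v² = v₀² + 2gh/(1+k).
v = √(1.6² + 2×10×3.93/1.7) = √48.8 ≈ 6.99 m/s.

v ≈ 6.99 m/s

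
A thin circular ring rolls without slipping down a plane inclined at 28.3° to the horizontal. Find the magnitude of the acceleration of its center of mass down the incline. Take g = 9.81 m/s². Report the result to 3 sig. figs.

a ≈ 2.33 m/s²

Here I = MR², so the shape factor k = I/(MR²) = 1.
Translational: Mg sinθ − f = Ma. Rotational about the CM: fR = Iα = kMRa, so f = kMa.
Eliminating f: Mg sinθ = (1+k)Ma, so a = g sinθ/(1+k) = 9.81 × sin28.3° / 2 ≈ 2.33 m/s².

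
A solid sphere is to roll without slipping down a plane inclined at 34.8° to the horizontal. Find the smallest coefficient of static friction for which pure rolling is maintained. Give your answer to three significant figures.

With I = (2/5)MR², the ratio k = I/(MR²) is 0.4.
Newton's second law down the slope: Mg sinθ − f = Ma. The torque equation fR = Iα (with α = a/R) gives f = kMa.
These give a = g sinθ/(1+k) and the required friction f = kMg sinθ/(1+k).
The normal force is N = Mg cosθ, so μ_min = f/N = k tanθ/(1+k).
μ_min = 0.4 × tan34.8° / 1.4 ≈ 0.199.

μ_min ≈ 0.199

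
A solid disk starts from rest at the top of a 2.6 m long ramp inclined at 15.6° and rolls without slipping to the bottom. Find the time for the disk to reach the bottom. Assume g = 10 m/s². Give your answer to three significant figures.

t ≈ 1.70 s

With I = (1/2)MR², the ratio k = I/(MR²) is 0.5.
Newton's second law down the slope: Mg sinθ − f = Ma. The torque equation fR = Iα (with α = a/R) gives f = kMa.
Hence a = g sinθ/(1+k) = 10×sin15.6°/1.5 = 1.793 m/s².
With constant a from rest, t = √(2L/a) = √(2·2.6/1.793) ≈ 1.70 s.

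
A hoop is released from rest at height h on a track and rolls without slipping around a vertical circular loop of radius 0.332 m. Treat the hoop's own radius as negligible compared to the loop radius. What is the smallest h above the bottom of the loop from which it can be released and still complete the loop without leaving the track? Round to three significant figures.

h_min ≈ 0.996 m

With I = MR², the ratio k = I/(MR²) is 1.
At the top, contact is just lost when gravity alone supplies the centripetal force: Mg = Mv_top²/r, i.e. v_top² = gr.
With ω = v/R, the kinetic energy at speed v is ½(1+k)Mv² = Mv².
Energy conservation from release (height h) to the top (height 2r): Mgh = Mg(2r) + M·gr.
Thus h_min = 2r + (1+k)r/2 = r(2 + 2/2) = 0.332 × 3 ≈ 0.996 m.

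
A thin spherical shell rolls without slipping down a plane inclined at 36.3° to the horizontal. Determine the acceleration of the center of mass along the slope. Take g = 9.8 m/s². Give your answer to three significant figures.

a ≈ 3.48 m/s²

For this body I = (2/3)MR², i.e. k = I/(MR²) = 2/3.
Newton's second law down the slope: Mg sinθ − f = Ma. The torque equation fR = Iα (with α = a/R) gives f = kMa.
Eliminating f: Mg sinθ = (1+k)Ma, so a = g sinθ/(1+k) = 9.8 × sin36.3° / 1.667 ≈ 3.48 m/s².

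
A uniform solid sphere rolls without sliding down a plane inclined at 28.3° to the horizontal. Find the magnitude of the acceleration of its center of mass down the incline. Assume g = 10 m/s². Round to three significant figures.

With I = (2/5)MR², the ratio k = I/(MR²) is 0.4.
Translational: Mg sinθ − f = Ma. Rotational about the CM: fR = Iα = kMRa, so f = kMa.
Eliminating f: Mg sinθ = (1+k)Ma, so a = g sinθ/(1+k) = 10 × sin28.3° / 1.4 ≈ 3.39 m/s².

a ≈ 3.39 m/s²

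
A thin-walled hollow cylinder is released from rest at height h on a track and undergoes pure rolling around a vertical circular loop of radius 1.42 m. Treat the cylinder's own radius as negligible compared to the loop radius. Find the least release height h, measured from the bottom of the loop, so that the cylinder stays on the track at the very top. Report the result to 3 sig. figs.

h_min ≈ 4.26 m

The moment of inertia is MR², giving k ≡ I/(MR²) = 1.
At the top of the loop, the minimum-contact condition is Mg = Mv_top²/r, so v_top² = gr.
With ω = v/R, the kinetic energy at speed v is ½(1+k)Mv² = Mv².
Energy conservation from release (height h) to the top (height 2r): Mgh = Mg(2r) + M·gr.
Thus h_min = 2r + (1+k)r/2 = r(2 + 2/2) = 1.42 × 3 ≈ 4.26 m.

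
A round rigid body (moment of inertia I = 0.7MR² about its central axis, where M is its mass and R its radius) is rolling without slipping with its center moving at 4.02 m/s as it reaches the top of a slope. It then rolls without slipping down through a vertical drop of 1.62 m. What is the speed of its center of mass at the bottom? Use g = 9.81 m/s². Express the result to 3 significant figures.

v ≈ 5.90 m/s

The moment of inertia is 0.7MR², giving k ≡ I/(MR²) = 0.7.
The rolling condition ω = v/R makes the rotational term ½I(v/R)² = ½kMv², so KE_total = ½(1+k)Mv² = (17/20)Mv².
Energy conservation: (17/20)Mv₀² + Mgh = (17/20)Mv², so v² = v₀² + 2gh/(1+k).
v = √(4.02² + 2×9.81×1.62/1.7) = √34.86 ≈ 5.90 m/s.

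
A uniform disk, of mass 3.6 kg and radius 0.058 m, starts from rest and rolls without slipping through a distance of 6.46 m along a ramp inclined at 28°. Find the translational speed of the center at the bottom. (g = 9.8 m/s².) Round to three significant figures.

v ≈ 6.30 m/s

The moment of inertia is (1/2)MR², giving k ≡ I/(MR²) = 0.5.
Since it rolls without slipping, ω = v/R and KE = ½Mv² + ½Iω² = ½(1+k)Mv² = (3/4)Mv².
The vertical drop is h = L sinθ = 6.46 × sin28° = 3.033 m.
Setting Mgh = (3/4)Mv² gives v = √(2gh/(1+k)) = √(2·9.8·3.033/1.5) ≈ 6.30 m/s.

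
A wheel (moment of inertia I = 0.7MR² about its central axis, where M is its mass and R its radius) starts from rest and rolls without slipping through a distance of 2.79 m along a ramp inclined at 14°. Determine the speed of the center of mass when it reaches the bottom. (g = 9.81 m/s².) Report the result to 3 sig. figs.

v ≈ 2.79 m/s

The moment of inertia is 0.7MR², giving k ≡ I/(MR²) = 0.7.
The rolling condition ω = v/R makes the rotational term ½I(v/R)² = ½kMv², so KE_total = ½(1+k)Mv² = (17/20)Mv².
The vertical drop is h = L sinθ = 2.79 × sin14° = 0.675 m.
Energy conservation: Mgh = (17/20)Mv², so v = √(2gh/(1+k)) = √(2 × 9.81 × 0.675 / 1.7) ≈ 2.79 m/s.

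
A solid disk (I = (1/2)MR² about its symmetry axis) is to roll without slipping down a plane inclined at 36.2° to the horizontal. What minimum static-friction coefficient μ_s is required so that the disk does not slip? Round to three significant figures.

μ_min ≈ 0.244

The moment of inertia is (1/2)MR², giving k ≡ I/(MR²) = 0.5.
Translational: Mg sinθ − f = Ma. Rotational about the CM: fR = Iα = kMRa, so f = kMa.
These give a = g sinθ/(1+k) and the required friction f = kMg sinθ/(1+k).
With N = Mg cosθ, the no-slip condition f ≤ μN gives μ_min = f/N = k tanθ/(1+k).
μ_min = 0.5 × tan36.2° / 1.5 ≈ 0.244.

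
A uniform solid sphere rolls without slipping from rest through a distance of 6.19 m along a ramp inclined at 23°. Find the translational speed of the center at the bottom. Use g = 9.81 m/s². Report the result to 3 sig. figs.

For this body I = (2/5)MR², i.e. k = I/(MR²) = 0.4.
The rolling condition ω = v/R makes the rotational term ½I(v/R)² = ½kMv², so KE_total = ½(1+k)Mv² = (7/10)Mv².
The vertical drop is h = L sinθ = 6.19 × sin23° = 2.419 m.
Energy conservation: Mgh = (7/10)Mv², so v = √(2gh/(1+k)) = √(2 × 9.81 × 2.419 / 1.4) ≈ 5.82 m/s.

v ≈ 5.82 m/s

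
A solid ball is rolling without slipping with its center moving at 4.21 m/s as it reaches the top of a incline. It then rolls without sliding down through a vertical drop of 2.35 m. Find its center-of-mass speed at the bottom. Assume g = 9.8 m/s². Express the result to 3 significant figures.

v ≈ 7.12 m/s

For this body I = (2/5)MR², i.e. k = I/(MR²) = 0.4.
Pure rolling means v = ωR; then KE = ½Mv² + ½I(v/R)² = ½(1+k)Mv² = (7/10)Mv².
Conserving energy between top and bottom: (7/10)Mv² = (7/10)Mv₀² + Mgh, hence v² = v₀² + 2gh/(1+k).
v = √(4.21² + 2×9.8×2.35/1.4) = √50.62 ≈ 7.12 m/s.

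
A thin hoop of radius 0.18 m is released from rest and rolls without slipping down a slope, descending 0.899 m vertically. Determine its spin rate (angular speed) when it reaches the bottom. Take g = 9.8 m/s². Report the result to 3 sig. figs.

With I = MR², the ratio k = I/(MR²) is 1.
The rolling condition ω = v/R makes the rotational term ½I(v/R)² = ½kMv², so KE_total = ½(1+k)Mv² = Mv².
Energy conservation Mgh = ½(1+k)Mv² gives v = √(2gh/(1+k)) = √(2 × 9.8 × 0.899 / 2) = 2.968 m/s.
The angular speed follows from ω = v/R = 2.968/0.18 ≈ 16.5 rad/s.

ω ≈ 16.5 rad/s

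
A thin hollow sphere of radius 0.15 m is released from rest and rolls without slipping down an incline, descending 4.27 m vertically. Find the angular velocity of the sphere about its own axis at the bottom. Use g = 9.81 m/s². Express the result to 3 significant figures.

The moment of inertia is (2/3)MR², giving k ≡ I/(MR²) = 2/3.
Since it rolls without slipping, ω = v/R and KE = ½Mv² + ½Iω² = ½(1+k)Mv² = (5/6)Mv².
Energy conservation Mgh = ½(1+k)Mv² gives v = √(2gh/(1+k)) = √(2 × 9.81 × 4.27 / 1.667) = 7.09 m/s.
The angular speed follows from ω = v/R = 7.09/0.15 ≈ 47.3 rad/s.

ω ≈ 47.3 rad/s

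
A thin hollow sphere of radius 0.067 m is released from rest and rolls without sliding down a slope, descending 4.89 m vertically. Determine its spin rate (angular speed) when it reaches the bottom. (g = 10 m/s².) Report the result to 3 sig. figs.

With I = (2/3)MR², the ratio k = I/(MR²) is 2/3.
Pure rolling means v = ωR; then KE = ½Mv² + ½I(v/R)² = ½(1+k)Mv² = (5/6)Mv².
Energy conservation Mgh = ½(1+k)Mv² gives v = √(2gh/(1+k)) = √(2 × 10 × 4.89 / 1.667) = 7.66 m/s.
Then ω = v/R = 7.66 / 0.067 ≈ 114 rad/s.

ω ≈ 114 rad/s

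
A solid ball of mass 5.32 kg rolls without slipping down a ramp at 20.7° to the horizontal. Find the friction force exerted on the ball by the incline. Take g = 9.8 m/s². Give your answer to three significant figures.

f ≈ 5.27 N

The moment of inertia is (2/5)MR², giving k ≡ I/(MR²) = 0.4.
Newton's second law down the slope: Mg sinθ − f = Ma. The torque equation fR = Iα (with α = a/R) gives f = kMa.
Combining, a = g sinθ/(1+k) and f = kMa = kMg sinθ/(1+k).
f = 0.4 × 5.32 × 9.8 × sin20.7° / 1.4 ≈ 5.27 N.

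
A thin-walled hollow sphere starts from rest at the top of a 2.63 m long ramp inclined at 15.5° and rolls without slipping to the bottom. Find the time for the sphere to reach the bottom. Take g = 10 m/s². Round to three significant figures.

t ≈ 1.81 s

The moment of inertia is (2/3)MR², giving k ≡ I/(MR²) = 2/3.
Along the incline Mg sinθ − f = Ma, and torque about the center fR = Iα = kMR²(a/R) gives f = kMa.
Hence a = g sinθ/(1+k) = 10×sin15.5°/1.667 = 1.603 m/s².
With constant a from rest, t = √(2L/a) = √(2·2.63/1.603) ≈ 1.81 s.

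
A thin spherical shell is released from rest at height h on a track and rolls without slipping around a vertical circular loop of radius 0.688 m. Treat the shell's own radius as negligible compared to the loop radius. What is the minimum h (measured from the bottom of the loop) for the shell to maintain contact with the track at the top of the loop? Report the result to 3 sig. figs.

h_min ≈ 1.95 m

The moment of inertia is (2/3)MR², giving k ≡ I/(MR²) = 2/3.
At the top, contact is just lost when gravity alone supplies the centripetal force: Mg = Mv_top²/r, i.e. v_top² = gr.
With ω = v/R, the kinetic energy at speed v is ½(1+k)Mv² = (5/6)Mv².
Energy conservation from release (height h) to the top (height 2r): Mgh = Mg(2r) + (5/6)M·gr.
Thus h_min = 2r + (1+k)r/2 = r(2 + 1.667/2) = 0.688 × 2.833 ≈ 1.95 m.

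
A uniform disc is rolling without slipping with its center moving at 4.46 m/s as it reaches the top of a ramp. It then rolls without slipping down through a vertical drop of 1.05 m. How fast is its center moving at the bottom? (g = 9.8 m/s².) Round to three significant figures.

The moment of inertia is (1/2)MR², giving k ≡ I/(MR²) = 0.5.
Pure rolling means v = ωR; then KE = ½Mv² + ½I(v/R)² = ½(1+k)Mv² = (3/4)Mv².
Energy conservation: (3/4)Mv₀² + Mgh = (3/4)Mv², so v² = v₀² + 2gh/(1+k).
v = √(4.46² + 2×9.8×1.05/1.5) = √33.61 ≈ 5.80 m/s.

v ≈ 5.80 m/s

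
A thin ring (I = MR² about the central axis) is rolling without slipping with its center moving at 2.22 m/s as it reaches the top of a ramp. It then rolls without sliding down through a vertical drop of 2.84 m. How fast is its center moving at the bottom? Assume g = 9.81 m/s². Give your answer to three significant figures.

The moment of inertia is MR², giving k ≡ I/(MR²) = 1.
Rolling without slipping gives ω = v/R, so the total kinetic energy is ½Mv² + ½Iω² = ½(1+k)Mv² = Mv².
Energy conservation: Mv₀² + Mgh = Mv², so v² = v₀² + 2gh/(1+k).
v = √(2.22² + 2×9.81×2.84/2) = √32.79 ≈ 5.73 m/s.

v ≈ 5.73 m/s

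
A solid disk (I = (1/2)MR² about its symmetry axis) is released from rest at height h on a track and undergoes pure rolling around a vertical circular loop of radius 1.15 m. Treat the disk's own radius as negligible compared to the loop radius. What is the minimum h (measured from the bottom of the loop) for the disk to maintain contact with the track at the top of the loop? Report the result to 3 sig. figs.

h_min ≈ 3.16 m

Here I = (1/2)MR², so the shape factor k = I/(MR²) = 0.5.
At the top, contact is just lost when gravity alone supplies the centripetal force: Mg = Mv_top²/r, i.e. v_top² = gr.
With ω = v/R, the kinetic energy at speed v is ½(1+k)Mv² = (3/4)Mv².
Energy conservation from release (height h) to the top (height 2r): Mgh = Mg(2r) + (3/4)M·gr.
Thus h_min = 2r + (1+k)r/2 = r(2 + 1.5/2) = 1.15 × 2.75 ≈ 3.16 m.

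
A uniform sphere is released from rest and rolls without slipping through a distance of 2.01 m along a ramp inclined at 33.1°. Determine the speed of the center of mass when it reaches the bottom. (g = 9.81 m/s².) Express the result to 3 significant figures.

For this body I = (2/5)MR², i.e. k = I/(MR²) = 0.4.
Pure rolling means v = ωR; then KE = ½Mv² + ½I(v/R)² = ½(1+k)Mv² = (7/10)Mv².
The vertical drop is h = L sinθ = 2.01 × sin33.1° = 1.098 m.
Energy conservation: Mgh = (7/10)Mv², so v = √(2gh/(1+k)) = √(2 × 9.81 × 1.098 / 1.4) ≈ 3.92 m/s.

v ≈ 3.92 m/s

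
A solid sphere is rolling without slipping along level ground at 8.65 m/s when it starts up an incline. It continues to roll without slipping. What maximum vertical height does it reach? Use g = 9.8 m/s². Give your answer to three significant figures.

h ≈ 5.34 m

Here I = (2/5)MR², so the shape factor k = I/(MR²) = 0.4.
Pure rolling means v = ωR; then KE = ½Mv² + ½I(v/R)² = ½(1+k)Mv² = (7/10)Mv².
All of this converts to potential energy at the highest point: (7/10)Mv₀² = Mgh.
Thus h = (1+k)v₀²/(2g) = 1.4 × 8.65² / (2 × 9.8) ≈ 5.34 m.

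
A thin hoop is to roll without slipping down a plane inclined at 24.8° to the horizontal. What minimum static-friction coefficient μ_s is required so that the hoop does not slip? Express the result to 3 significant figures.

Here I = MR², so the shape factor k = I/(MR²) = 1.
Along the incline Mg sinθ − f = Ma, and torque about the center fR = Iα = kMR²(a/R) gives f = kMa.
These give a = g sinθ/(1+k) and the required friction f = kMg sinθ/(1+k).
With N = Mg cosθ, the no-slip condition f ≤ μN gives μ_min = f/N = k tanθ/(1+k).
μ_min = 1 × tan24.8° / 2 ≈ 0.231.

μ_min ≈ 0.231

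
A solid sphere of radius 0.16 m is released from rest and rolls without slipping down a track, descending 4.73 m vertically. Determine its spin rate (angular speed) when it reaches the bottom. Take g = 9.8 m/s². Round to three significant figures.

For this body I = (2/5)MR², i.e. k = I/(MR²) = 0.4.
The rolling condition ω = v/R makes the rotational term ½I(v/R)² = ½kMv², so KE_total = ½(1+k)Mv² = (7/10)Mv².
Energy conservation Mgh = ½(1+k)Mv² gives v = √(2gh/(1+k)) = √(2 × 9.8 × 4.73 / 1.4) = 8.138 m/s.
The angular speed follows from ω = v/R = 8.138/0.16 ≈ 50.9 rad/s.

ω ≈ 50.9 rad/s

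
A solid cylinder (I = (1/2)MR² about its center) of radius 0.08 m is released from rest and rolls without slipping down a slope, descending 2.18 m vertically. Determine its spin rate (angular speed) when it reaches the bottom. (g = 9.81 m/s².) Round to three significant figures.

The moment of inertia is (1/2)MR², giving k ≡ I/(MR²) = 0.5.
Rolling without slipping gives ω = v/R, so the total kinetic energy is ½Mv² + ½Iω² = ½(1+k)Mv² = (3/4)Mv².
Energy conservation Mgh = ½(1+k)Mv² gives v = √(2gh/(1+k)) = √(2 × 9.81 × 2.18 / 1.5) = 5.34 m/s.
The angular speed follows from ω = v/R = 5.34/0.08 ≈ 66.7 rad/s.

ω ≈ 66.7 rad/s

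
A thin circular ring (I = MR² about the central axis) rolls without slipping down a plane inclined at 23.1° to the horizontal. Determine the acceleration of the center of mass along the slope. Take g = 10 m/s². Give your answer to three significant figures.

With I = MR², the ratio k = I/(MR²) is 1.
Newton's second law down the slope: Mg sinθ − f = Ma. The torque equation fR = Iα (with α = a/R) gives f = kMa.
Eliminating f: Mg sinθ = (1+k)Ma, so a = g sinθ/(1+k) = 10 × sin23.1° / 2 ≈ 1.96 m/s².

a ≈ 1.96 m/s²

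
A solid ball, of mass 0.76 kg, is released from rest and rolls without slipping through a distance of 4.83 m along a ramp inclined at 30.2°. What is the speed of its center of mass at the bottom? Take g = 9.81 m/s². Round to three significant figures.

The moment of inertia is (2/5)MR², giving k ≡ I/(MR²) = 0.4.
The rolling condition ω = v/R makes the rotational term ½I(v/R)² = ½kMv², so KE_total = ½(1+k)Mv² = (7/10)Mv².
The vertical drop is h = L sinθ = 4.83 × sin30.2° = 2.43 m.
Energy conservation: Mgh = (7/10)Mv², so v = √(2gh/(1+k)) = √(2 × 9.81 × 2.43 / 1.4) ≈ 5.84 m/s.

v ≈ 5.84 m/s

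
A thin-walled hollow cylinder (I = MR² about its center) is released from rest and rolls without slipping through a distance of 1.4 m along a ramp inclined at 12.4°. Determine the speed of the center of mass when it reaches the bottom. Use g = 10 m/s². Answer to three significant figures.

v ≈ 1.73 m/s

With I = MR², the ratio k = I/(MR²) is 1.
The rolling condition ω = v/R makes the rotational term ½I(v/R)² = ½kMv², so KE_total = ½(1+k)Mv² = Mv².
The vertical drop is h = L sinθ = 1.4 × sin12.4° = 0.3006 m.
Energy conservation: Mgh = Mv², so v = √(2gh/(1+k)) = √(2 × 10 × 0.3006 / 2) ≈ 1.73 m/s.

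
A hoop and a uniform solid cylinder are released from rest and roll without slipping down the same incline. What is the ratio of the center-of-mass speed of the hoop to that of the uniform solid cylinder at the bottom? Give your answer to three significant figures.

Each satisfies Mgh = ½(1+k)Mv² with k = I/(MR²), so v ∝ 1/√(1+k).
For the hoop k = 1; for the uniform solid cylinder k = 0.5.
v₁/v₂ = √((1+k₂)/(1+k₁)) = √(1.5/2) ≈ 0.866.

v_ratio ≈ 0.866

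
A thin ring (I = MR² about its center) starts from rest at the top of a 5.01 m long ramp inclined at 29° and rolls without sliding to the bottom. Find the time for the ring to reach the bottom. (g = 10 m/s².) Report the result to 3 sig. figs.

t ≈ 2.03 s

For this body I = MR², i.e. k = I/(MR²) = 1.
Along the incline Mg sinθ − f = Ma, and torque about the center fR = Iα = kMR²(a/R) gives f = kMa.
Hence a = g sinθ/(1+k) = 10×sin29°/2 = 2.424 m/s².
Starting from rest, L = ½at², so t = √(2L/a) = √(2×5.01/2.424) ≈ 2.03 s.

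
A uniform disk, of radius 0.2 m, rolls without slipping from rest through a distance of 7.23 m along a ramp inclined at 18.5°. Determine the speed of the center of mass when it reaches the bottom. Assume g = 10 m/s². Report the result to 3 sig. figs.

v ≈ 5.53 m/s

Here I = (1/2)MR², so the shape factor k = I/(MR²) = 0.5.
Since it rolls without slipping, ω = v/R and KE = ½Mv² + ½Iω² = ½(1+k)Mv² = (3/4)Mv².
The vertical drop is h = L sinθ = 7.23 × sin18.5° = 2.294 m.
Energy conservation: Mgh = (3/4)Mv², so v = √(2gh/(1+k)) = √(2 × 10 × 2.294 / 1.5) ≈ 5.53 m/s.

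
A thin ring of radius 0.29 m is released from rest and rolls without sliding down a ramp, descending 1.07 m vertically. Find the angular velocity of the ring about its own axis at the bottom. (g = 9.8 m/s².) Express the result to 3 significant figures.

ω ≈ 11.2 rad/s

For this body I = MR², i.e. k = I/(MR²) = 1.
Pure rolling means v = ωR; then KE = ½Mv² + ½I(v/R)² = ½(1+k)Mv² = Mv².
Energy conservation Mgh = ½(1+k)Mv² gives v = √(2gh/(1+k)) = √(2 × 9.8 × 1.07 / 2) = 3.238 m/s.
The angular speed follows from ω = v/R = 3.238/0.29 ≈ 11.2 rad/s.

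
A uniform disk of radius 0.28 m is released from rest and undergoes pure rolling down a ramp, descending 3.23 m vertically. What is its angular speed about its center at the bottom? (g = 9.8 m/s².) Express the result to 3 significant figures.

For this body I = (1/2)MR², i.e. k = I/(MR²) = 0.5.
The rolling condition ω = v/R makes the rotational term ½I(v/R)² = ½kMv², so KE_total = ½(1+k)Mv² = (3/4)Mv².
Energy conservation Mgh = ½(1+k)Mv² gives v = √(2gh/(1+k)) = √(2 × 9.8 × 3.23 / 1.5) = 6.497 m/s.
The angular speed follows from ω = v/R = 6.497/0.28 ≈ 23.2 rad/s.

ω ≈ 23.2 rad/s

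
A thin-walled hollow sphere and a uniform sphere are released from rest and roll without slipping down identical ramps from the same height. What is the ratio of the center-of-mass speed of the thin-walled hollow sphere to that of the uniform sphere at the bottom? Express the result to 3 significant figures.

v_ratio ≈ 0.917

Each satisfies Mgh = ½(1+k)Mv² with k = I/(MR²), so v ∝ 1/√(1+k).
For the thin-walled hollow sphere k = 2/3; for the uniform sphere k = 0.4.
v₁/v₂ = √((1+k₂)/(1+k₁)) = √(1.4/1.667) ≈ 0.917.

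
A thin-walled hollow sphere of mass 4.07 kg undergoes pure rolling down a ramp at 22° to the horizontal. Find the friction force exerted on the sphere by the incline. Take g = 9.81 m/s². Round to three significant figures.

f ≈ 5.98 N

Here I = (2/3)MR², so the shape factor k = I/(MR²) = 2/3.
Along the incline Mg sinθ − f = Ma, and torque about the center fR = Iα = kMR²(a/R) gives f = kMa.
Combining, a = g sinθ/(1+k) and f = kMa = kMg sinθ/(1+k).
f = (2/3) × 4.07 × 9.81 × sin22° / 1.667 ≈ 5.98 N.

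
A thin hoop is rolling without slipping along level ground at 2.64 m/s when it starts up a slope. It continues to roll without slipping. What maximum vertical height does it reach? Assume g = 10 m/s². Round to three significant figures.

h ≈ 0.697 m

For this body I = MR², i.e. k = I/(MR²) = 1.
Rolling without slipping gives ω = v/R, so the total kinetic energy is ½Mv² + ½Iω² = ½(1+k)Mv² = Mv².
All of this converts to potential energy at the highest point: Mv₀² = Mgh.
Thus h = (1+k)v₀²/(2g) = 2 × 2.64² / (2 × 10) ≈ 0.697 m.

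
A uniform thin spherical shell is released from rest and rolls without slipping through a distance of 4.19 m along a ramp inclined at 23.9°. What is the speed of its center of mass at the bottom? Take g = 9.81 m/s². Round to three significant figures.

For this body I = (2/3)MR², i.e. k = I/(MR²) = 2/3.
Pure rolling means v = ωR; then KE = ½Mv² + ½I(v/R)² = ½(1+k)Mv² = (5/6)Mv².
The vertical drop is h = L sinθ = 4.19 × sin23.9° = 1.698 m.
Energy conservation: Mgh = (5/6)Mv², so v = √(2gh/(1+k)) = √(2 × 9.81 × 1.698 / 1.667) ≈ 4.47 m/s.

v ≈ 4.47 m/s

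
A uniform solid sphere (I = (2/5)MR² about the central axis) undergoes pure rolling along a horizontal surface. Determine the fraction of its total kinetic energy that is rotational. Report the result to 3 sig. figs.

fraction ≈ 0.286

Here I = (2/5)MR², so the shape factor k = I/(MR²) = 0.4.
With ω = v/R, KE_trans = ½Mv² and KE_rot = ½Iω² = ½kMv², so KE_total = ½(1+k)Mv².
The rotational fraction is therefore k/(1+k) = 0.4/1.4 ≈ 0.286.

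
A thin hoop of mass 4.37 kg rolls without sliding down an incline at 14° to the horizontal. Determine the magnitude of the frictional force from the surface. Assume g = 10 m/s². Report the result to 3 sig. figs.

f ≈ 5.29 N

With I = MR², the ratio k = I/(MR²) is 1.
Newton's second law down the slope: Mg sinθ − f = Ma. The torque equation fR = Iα (with α = a/R) gives f = kMa.
Combining, a = g sinθ/(1+k) and f = kMa = kMg sinθ/(1+k).
f = 1 × 4.37 × 10 × sin14° / 2 ≈ 5.29 N.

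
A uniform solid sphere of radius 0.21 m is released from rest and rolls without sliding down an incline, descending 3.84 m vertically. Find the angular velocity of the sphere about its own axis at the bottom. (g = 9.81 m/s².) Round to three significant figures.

Here I = (2/5)MR², so the shape factor k = I/(MR²) = 0.4.
Pure rolling means v = ωR; then KE = ½Mv² + ½I(v/R)² = ½(1+k)Mv² = (7/10)Mv².
Energy conservation Mgh = ½(1+k)Mv² gives v = √(2gh/(1+k)) = √(2 × 9.81 × 3.84 / 1.4) = 7.336 m/s.
Then ω = v/R = 7.336 / 0.21 ≈ 34.9 rad/s.

ω ≈ 34.9 rad/s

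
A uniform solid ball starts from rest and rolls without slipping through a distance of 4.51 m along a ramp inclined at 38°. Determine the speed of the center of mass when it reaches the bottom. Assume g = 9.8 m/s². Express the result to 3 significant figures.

v ≈ 6.23 m/s

The moment of inertia is (2/5)MR², giving k ≡ I/(MR²) = 0.4.
Since it rolls without slipping, ω = v/R and KE = ½Mv² + ½Iω² = ½(1+k)Mv² = (7/10)Mv².
The vertical drop is h = L sinθ = 4.51 × sin38° = 2.777 m.
Setting Mgh = (7/10)Mv² gives v = √(2gh/(1+k)) = √(2·9.8·2.777/1.4) ≈ 6.23 m/s.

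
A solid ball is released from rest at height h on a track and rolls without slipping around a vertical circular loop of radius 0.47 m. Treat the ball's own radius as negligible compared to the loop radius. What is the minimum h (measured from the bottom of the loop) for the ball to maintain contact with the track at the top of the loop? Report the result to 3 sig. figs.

h_min ≈ 1.27 m

For this body I = (2/5)MR², i.e. k = I/(MR²) = 0.4.
At the top of the loop, the minimum-contact condition is Mg = Mv_top²/r, so v_top² = gr.
With ω = v/R, the kinetic energy at speed v is ½(1+k)Mv² = (7/10)Mv².
Energy conservation from release (height h) to the top (height 2r): Mgh = Mg(2r) + (7/10)M·gr.
Thus h_min = 2r + (1+k)r/2 = r(2 + 1.4/2) = 0.47 × 2.7 ≈ 1.27 m.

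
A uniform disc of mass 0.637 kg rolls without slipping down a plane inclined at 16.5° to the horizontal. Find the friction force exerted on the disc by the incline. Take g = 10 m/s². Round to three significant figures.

With I = (1/2)MR², the ratio k = I/(MR²) is 0.5.
Translational: Mg sinθ − f = Ma. Rotational about the CM: fR = Iα = kMRa, so f = kMa.
Combining, a = g sinθ/(1+k) and f = kMa = kMg sinθ/(1+k).
f = 0.5 × 0.637 × 10 × sin16.5° / 1.5 ≈ 0.603 N.

f ≈ 0.603 N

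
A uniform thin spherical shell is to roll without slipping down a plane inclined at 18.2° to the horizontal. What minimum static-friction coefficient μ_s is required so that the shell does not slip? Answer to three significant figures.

μ_min ≈ 0.132

Here I = (2/3)MR², so the shape factor k = I/(MR²) = 2/3.
Along the incline Mg sinθ − f = Ma, and torque about the center fR = Iα = kMR²(a/R) gives f = kMa.
These give a = g sinθ/(1+k) and the required friction f = kMg sinθ/(1+k).
With N = Mg cosθ, the no-slip condition f ≤ μN gives μ_min = f/N = k tanθ/(1+k).
μ_min = (2/3) × tan18.2° / 1.667 ≈ 0.132.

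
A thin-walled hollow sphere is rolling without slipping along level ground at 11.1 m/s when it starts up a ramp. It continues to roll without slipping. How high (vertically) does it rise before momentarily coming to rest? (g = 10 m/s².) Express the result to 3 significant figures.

h ≈ 10.3 m

For this body I = (2/3)MR², i.e. k = I/(MR²) = 2/3.
The rolling condition ω = v/R makes the rotational term ½I(v/R)² = ½kMv², so KE_total = ½(1+k)Mv² = (5/6)Mv².
At the top the kinetic energy is zero, so (5/6)Mv₀² = Mgh.
Thus h = (1+k)v₀²/(2g) = 1.667 × 11.1² / (2 × 10) ≈ 10.3 m.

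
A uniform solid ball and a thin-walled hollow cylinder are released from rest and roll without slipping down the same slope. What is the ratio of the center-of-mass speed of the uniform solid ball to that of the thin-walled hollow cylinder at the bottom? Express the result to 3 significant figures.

v_ratio ≈ 1.20

Each satisfies Mgh = ½(1+k)Mv² with k = I/(MR²), so v ∝ 1/√(1+k).
For the uniform solid ball k = 0.4; for the thin-walled hollow cylinder k = 1.
v₁/v₂ = √((1+k₂)/(1+k₁)) = √(2/1.4) ≈ 1.20.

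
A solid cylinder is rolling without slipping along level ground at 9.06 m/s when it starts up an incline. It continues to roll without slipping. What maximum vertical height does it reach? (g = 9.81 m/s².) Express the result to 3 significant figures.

h ≈ 6.28 m

With I = (1/2)MR², the ratio k = I/(MR²) is 0.5.
The rolling condition ω = v/R makes the rotational term ½I(v/R)² = ½kMv², so KE_total = ½(1+k)Mv² = (3/4)Mv².
At the top the kinetic energy is zero, so (3/4)Mv₀² = Mgh.
Thus h = (1+k)v₀²/(2g) = 1.5 × 9.06² / (2 × 9.81) ≈ 6.28 m.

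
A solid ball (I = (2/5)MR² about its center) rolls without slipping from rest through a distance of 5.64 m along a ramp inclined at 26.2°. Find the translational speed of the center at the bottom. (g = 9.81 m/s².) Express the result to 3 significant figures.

The moment of inertia is (2/5)MR², giving k ≡ I/(MR²) = 0.4.
The rolling condition ω = v/R makes the rotational term ½I(v/R)² = ½kMv², so KE_total = ½(1+k)Mv² = (7/10)Mv².
The vertical drop is h = L sinθ = 5.64 × sin26.2° = 2.49 m.
Setting Mgh = (7/10)Mv² gives v = √(2gh/(1+k)) = √(2·9.81·2.49/1.4) ≈ 5.91 m/s.

v ≈ 5.91 m/s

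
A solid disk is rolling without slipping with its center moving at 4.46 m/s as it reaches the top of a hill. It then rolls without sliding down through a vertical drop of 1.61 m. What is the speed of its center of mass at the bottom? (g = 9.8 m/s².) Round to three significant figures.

Here I = (1/2)MR², so the shape factor k = I/(MR²) = 0.5.
The rolling condition ω = v/R makes the rotational term ½I(v/R)² = ½kMv², so KE_total = ½(1+k)Mv² = (3/4)Mv².
Conserving energy between top and bottom: (3/4)Mv² = (3/4)Mv₀² + Mgh, hence v² = v₀² + 2gh/(1+k).
v = √(4.46² + 2×9.8×1.61/1.5) = √40.93 ≈ 6.40 m/s.

v ≈ 6.40 m/s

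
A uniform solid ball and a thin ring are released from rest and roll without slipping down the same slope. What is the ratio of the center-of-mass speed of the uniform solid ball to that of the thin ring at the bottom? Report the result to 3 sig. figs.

v_ratio ≈ 1.20

Each satisfies Mgh = ½(1+k)Mv² with k = I/(MR²), so v ∝ 1/√(1+k).
For the uniform solid ball k = 0.4; for the thin ring k = 1.
v₁/v₂ = √((1+k₂)/(1+k₁)) = √(2/1.4) ≈ 1.20.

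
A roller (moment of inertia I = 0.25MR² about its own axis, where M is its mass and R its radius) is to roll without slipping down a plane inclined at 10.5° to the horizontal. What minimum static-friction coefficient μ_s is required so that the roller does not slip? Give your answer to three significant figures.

μ_min ≈ 0.0371

The moment of inertia is 0.25MR², giving k ≡ I/(MR²) = 0.25.
Along the incline Mg sinθ − f = Ma, and torque about the center fR = Iα = kMR²(a/R) gives f = kMa.
These give a = g sinθ/(1+k) and the required friction f = kMg sinθ/(1+k).
With N = Mg cosθ, the no-slip condition f ≤ μN gives μ_min = f/N = k tanθ/(1+k).
μ_min = 0.25 × tan10.5° / 1.25 ≈ 0.0371.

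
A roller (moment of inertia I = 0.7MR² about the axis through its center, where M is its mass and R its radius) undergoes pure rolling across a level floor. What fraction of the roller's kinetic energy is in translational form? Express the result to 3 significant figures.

Here I = 0.7MR², so the shape factor k = I/(MR²) = 0.7.
Since ω = v/R, the translational part is ½Mv² and the rotational part is ½I(v/R)² = ½kMv²; the total is ½(1+k)Mv².
The translational fraction is therefore 1/(1+k) = 1/1.7 ≈ 0.588.

fraction ≈ 0.588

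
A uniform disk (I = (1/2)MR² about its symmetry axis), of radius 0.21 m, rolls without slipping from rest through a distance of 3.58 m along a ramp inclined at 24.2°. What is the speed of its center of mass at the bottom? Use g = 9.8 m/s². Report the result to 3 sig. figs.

v ≈ 4.38 m/s

The moment of inertia is (1/2)MR², giving k ≡ I/(MR²) = 0.5.
Pure rolling means v = ωR; then KE = ½Mv² + ½I(v/R)² = ½(1+k)Mv² = (3/4)Mv².
The vertical drop is h = L sinθ = 3.58 × sin24.2° = 1.468 m.
Setting Mgh = (3/4)Mv² gives v = √(2gh/(1+k)) = √(2·9.8·1.468/1.5) ≈ 4.38 m/s.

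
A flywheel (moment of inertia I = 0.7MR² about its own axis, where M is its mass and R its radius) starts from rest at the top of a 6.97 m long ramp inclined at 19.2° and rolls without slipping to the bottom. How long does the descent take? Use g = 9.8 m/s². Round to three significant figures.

t ≈ 2.71 s

With I = 0.7MR², the ratio k = I/(MR²) is 0.7.
Along the incline Mg sinθ − f = Ma, and torque about the center fR = Iα = kMR²(a/R) gives f = kMa.
Hence a = g sinθ/(1+k) = 9.8×sin19.2°/1.7 = 1.896 m/s².
With constant a from rest, t = √(2L/a) = √(2·6.97/1.896) ≈ 2.71 s.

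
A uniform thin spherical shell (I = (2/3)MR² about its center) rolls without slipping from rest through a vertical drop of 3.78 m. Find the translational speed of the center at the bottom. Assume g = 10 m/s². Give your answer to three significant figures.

v ≈ 6.73 m/s

With I = (2/3)MR², the ratio k = I/(MR²) is 2/3.
Rolling without slipping gives ω = v/R, so the total kinetic energy is ½Mv² + ½Iω² = ½(1+k)Mv² = (5/6)Mv².
Energy conservation: Mgh = (5/6)Mv², so v = √(2gh/(1+k)) = √(2 × 10 × 3.78 / 1.667) ≈ 6.73 m/s.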